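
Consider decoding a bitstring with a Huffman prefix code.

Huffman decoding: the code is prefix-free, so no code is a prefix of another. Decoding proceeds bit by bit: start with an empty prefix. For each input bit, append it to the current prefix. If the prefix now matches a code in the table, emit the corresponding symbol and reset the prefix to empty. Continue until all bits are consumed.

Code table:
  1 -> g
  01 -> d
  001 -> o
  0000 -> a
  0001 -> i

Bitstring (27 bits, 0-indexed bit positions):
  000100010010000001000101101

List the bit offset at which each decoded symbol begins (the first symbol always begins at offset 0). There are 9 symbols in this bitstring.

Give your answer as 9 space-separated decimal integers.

Bit 0: prefix='0' (no match yet)
Bit 1: prefix='00' (no match yet)
Bit 2: prefix='000' (no match yet)
Bit 3: prefix='0001' -> emit 'i', reset
Bit 4: prefix='0' (no match yet)
Bit 5: prefix='00' (no match yet)
Bit 6: prefix='000' (no match yet)
Bit 7: prefix='0001' -> emit 'i', reset
Bit 8: prefix='0' (no match yet)
Bit 9: prefix='00' (no match yet)
Bit 10: prefix='001' -> emit 'o', reset
Bit 11: prefix='0' (no match yet)
Bit 12: prefix='00' (no match yet)
Bit 13: prefix='000' (no match yet)
Bit 14: prefix='0000' -> emit 'a', reset
Bit 15: prefix='0' (no match yet)
Bit 16: prefix='00' (no match yet)
Bit 17: prefix='001' -> emit 'o', reset
Bit 18: prefix='0' (no match yet)
Bit 19: prefix='00' (no match yet)
Bit 20: prefix='000' (no match yet)
Bit 21: prefix='0001' -> emit 'i', reset
Bit 22: prefix='0' (no match yet)
Bit 23: prefix='01' -> emit 'd', reset
Bit 24: prefix='1' -> emit 'g', reset
Bit 25: prefix='0' (no match yet)
Bit 26: prefix='01' -> emit 'd', reset

Answer: 0 4 8 11 15 18 22 24 25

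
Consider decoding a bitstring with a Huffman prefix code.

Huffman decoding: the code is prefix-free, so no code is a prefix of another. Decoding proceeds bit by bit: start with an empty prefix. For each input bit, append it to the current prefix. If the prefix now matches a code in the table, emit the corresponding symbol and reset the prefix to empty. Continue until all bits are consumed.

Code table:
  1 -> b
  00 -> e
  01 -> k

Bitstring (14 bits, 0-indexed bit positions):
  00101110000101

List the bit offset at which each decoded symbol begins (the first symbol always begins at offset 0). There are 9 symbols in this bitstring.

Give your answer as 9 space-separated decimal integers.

Answer: 0 2 3 5 6 7 9 11 12

Derivation:
Bit 0: prefix='0' (no match yet)
Bit 1: prefix='00' -> emit 'e', reset
Bit 2: prefix='1' -> emit 'b', reset
Bit 3: prefix='0' (no match yet)
Bit 4: prefix='01' -> emit 'k', reset
Bit 5: prefix='1' -> emit 'b', reset
Bit 6: prefix='1' -> emit 'b', reset
Bit 7: prefix='0' (no match yet)
Bit 8: prefix='00' -> emit 'e', reset
Bit 9: prefix='0' (no match yet)
Bit 10: prefix='00' -> emit 'e', reset
Bit 11: prefix='1' -> emit 'b', reset
Bit 12: prefix='0' (no match yet)
Bit 13: prefix='01' -> emit 'k', reset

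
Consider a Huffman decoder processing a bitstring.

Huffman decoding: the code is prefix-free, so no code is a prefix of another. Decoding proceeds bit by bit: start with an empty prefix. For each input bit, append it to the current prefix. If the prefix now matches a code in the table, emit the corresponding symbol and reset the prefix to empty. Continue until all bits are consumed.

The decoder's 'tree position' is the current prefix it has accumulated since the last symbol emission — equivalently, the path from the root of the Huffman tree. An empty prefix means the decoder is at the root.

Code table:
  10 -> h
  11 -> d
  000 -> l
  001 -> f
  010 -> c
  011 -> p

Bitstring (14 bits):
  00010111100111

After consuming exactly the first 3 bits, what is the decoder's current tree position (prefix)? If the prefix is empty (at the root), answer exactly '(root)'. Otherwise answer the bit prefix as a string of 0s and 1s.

Answer: (root)

Derivation:
Bit 0: prefix='0' (no match yet)
Bit 1: prefix='00' (no match yet)
Bit 2: prefix='000' -> emit 'l', reset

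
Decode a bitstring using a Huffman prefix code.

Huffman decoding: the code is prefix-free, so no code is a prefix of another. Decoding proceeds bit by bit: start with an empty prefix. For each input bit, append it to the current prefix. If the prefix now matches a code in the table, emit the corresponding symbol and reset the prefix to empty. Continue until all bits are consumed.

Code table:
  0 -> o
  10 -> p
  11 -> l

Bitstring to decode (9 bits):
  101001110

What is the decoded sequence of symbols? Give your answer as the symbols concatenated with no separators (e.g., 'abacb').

Answer: ppolp

Derivation:
Bit 0: prefix='1' (no match yet)
Bit 1: prefix='10' -> emit 'p', reset
Bit 2: prefix='1' (no match yet)
Bit 3: prefix='10' -> emit 'p', reset
Bit 4: prefix='0' -> emit 'o', reset
Bit 5: prefix='1' (no match yet)
Bit 6: prefix='11' -> emit 'l', reset
Bit 7: prefix='1' (no match yet)
Bit 8: prefix='10' -> emit 'p', reset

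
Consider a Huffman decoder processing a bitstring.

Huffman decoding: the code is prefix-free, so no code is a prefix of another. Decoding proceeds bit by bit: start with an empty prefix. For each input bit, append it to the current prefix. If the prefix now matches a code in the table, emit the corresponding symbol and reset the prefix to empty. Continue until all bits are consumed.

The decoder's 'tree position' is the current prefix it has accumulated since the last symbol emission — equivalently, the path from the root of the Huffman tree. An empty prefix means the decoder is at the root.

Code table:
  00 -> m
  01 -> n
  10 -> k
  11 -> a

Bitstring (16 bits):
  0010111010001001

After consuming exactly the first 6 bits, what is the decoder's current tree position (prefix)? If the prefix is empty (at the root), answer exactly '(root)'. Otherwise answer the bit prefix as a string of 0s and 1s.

Bit 0: prefix='0' (no match yet)
Bit 1: prefix='00' -> emit 'm', reset
Bit 2: prefix='1' (no match yet)
Bit 3: prefix='10' -> emit 'k', reset
Bit 4: prefix='1' (no match yet)
Bit 5: prefix='11' -> emit 'a', reset

Answer: (root)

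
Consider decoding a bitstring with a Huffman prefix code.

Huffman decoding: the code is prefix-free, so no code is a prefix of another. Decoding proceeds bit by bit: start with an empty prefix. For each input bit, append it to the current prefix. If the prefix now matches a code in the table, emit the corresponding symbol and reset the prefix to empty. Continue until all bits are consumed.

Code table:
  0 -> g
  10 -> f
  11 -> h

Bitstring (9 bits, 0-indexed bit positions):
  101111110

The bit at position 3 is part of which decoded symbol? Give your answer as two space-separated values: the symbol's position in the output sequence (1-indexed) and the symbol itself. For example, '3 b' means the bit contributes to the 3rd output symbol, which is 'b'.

Answer: 2 h

Derivation:
Bit 0: prefix='1' (no match yet)
Bit 1: prefix='10' -> emit 'f', reset
Bit 2: prefix='1' (no match yet)
Bit 3: prefix='11' -> emit 'h', reset
Bit 4: prefix='1' (no match yet)
Bit 5: prefix='11' -> emit 'h', reset
Bit 6: prefix='1' (no match yet)
Bit 7: prefix='11' -> emit 'h', reset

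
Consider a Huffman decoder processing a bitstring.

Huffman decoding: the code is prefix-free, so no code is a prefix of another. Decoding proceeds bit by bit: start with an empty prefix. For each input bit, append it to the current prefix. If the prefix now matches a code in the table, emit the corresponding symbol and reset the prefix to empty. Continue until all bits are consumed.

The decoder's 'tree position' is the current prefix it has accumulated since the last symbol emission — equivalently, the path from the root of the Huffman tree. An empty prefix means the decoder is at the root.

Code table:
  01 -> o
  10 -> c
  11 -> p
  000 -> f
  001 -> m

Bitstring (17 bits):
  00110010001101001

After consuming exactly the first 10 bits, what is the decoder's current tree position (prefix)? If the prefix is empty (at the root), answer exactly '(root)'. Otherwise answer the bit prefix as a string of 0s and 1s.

Bit 0: prefix='0' (no match yet)
Bit 1: prefix='00' (no match yet)
Bit 2: prefix='001' -> emit 'm', reset
Bit 3: prefix='1' (no match yet)
Bit 4: prefix='10' -> emit 'c', reset
Bit 5: prefix='0' (no match yet)
Bit 6: prefix='01' -> emit 'o', reset
Bit 7: prefix='0' (no match yet)
Bit 8: prefix='00' (no match yet)
Bit 9: prefix='000' -> emit 'f', reset

Answer: (root)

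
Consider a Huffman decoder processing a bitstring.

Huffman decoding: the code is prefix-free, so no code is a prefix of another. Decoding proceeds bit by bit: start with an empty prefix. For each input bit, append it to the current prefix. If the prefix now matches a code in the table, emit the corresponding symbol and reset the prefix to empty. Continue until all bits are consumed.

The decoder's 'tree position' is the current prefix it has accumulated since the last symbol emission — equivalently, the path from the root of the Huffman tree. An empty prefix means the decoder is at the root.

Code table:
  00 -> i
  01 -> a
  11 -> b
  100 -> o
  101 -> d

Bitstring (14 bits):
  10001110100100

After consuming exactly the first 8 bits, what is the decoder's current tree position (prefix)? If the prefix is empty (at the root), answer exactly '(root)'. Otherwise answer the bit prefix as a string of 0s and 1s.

Bit 0: prefix='1' (no match yet)
Bit 1: prefix='10' (no match yet)
Bit 2: prefix='100' -> emit 'o', reset
Bit 3: prefix='0' (no match yet)
Bit 4: prefix='01' -> emit 'a', reset
Bit 5: prefix='1' (no match yet)
Bit 6: prefix='11' -> emit 'b', reset
Bit 7: prefix='0' (no match yet)

Answer: 0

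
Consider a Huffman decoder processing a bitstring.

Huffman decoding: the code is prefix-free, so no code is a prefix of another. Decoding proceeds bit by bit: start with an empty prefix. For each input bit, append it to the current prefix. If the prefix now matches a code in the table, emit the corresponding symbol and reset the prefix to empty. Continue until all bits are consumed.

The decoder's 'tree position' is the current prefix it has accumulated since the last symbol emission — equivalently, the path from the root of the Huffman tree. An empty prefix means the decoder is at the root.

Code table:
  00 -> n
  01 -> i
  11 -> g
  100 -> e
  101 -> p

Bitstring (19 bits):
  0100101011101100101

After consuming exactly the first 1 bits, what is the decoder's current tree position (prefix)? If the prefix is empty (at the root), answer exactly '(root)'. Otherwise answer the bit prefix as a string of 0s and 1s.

Answer: 0

Derivation:
Bit 0: prefix='0' (no match yet)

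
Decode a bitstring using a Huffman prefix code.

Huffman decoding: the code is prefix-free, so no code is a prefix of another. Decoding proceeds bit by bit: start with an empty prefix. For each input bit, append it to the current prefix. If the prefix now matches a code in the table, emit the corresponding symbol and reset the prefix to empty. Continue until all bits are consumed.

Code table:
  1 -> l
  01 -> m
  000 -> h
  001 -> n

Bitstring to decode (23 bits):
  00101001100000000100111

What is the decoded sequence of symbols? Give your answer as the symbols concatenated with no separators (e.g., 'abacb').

Answer: nmnlhhnnll

Derivation:
Bit 0: prefix='0' (no match yet)
Bit 1: prefix='00' (no match yet)
Bit 2: prefix='001' -> emit 'n', reset
Bit 3: prefix='0' (no match yet)
Bit 4: prefix='01' -> emit 'm', reset
Bit 5: prefix='0' (no match yet)
Bit 6: prefix='00' (no match yet)
Bit 7: prefix='001' -> emit 'n', reset
Bit 8: prefix='1' -> emit 'l', reset
Bit 9: prefix='0' (no match yet)
Bit 10: prefix='00' (no match yet)
Bit 11: prefix='000' -> emit 'h', reset
Bit 12: prefix='0' (no match yet)
Bit 13: prefix='00' (no match yet)
Bit 14: prefix='000' -> emit 'h', reset
Bit 15: prefix='0' (no match yet)
Bit 16: prefix='00' (no match yet)
Bit 17: prefix='001' -> emit 'n', reset
Bit 18: prefix='0' (no match yet)
Bit 19: prefix='00' (no match yet)
Bit 20: prefix='001' -> emit 'n', reset
Bit 21: prefix='1' -> emit 'l', reset
Bit 22: prefix='1' -> emit 'l', reset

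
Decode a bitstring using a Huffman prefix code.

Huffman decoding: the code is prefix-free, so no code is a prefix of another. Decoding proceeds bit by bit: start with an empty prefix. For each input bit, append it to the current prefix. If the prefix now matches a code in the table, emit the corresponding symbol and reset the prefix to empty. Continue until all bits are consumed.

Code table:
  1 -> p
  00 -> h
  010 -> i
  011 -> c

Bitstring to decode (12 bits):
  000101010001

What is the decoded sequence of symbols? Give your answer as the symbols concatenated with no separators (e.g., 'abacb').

Answer: hipihp

Derivation:
Bit 0: prefix='0' (no match yet)
Bit 1: prefix='00' -> emit 'h', reset
Bit 2: prefix='0' (no match yet)
Bit 3: prefix='01' (no match yet)
Bit 4: prefix='010' -> emit 'i', reset
Bit 5: prefix='1' -> emit 'p', reset
Bit 6: prefix='0' (no match yet)
Bit 7: prefix='01' (no match yet)
Bit 8: prefix='010' -> emit 'i', reset
Bit 9: prefix='0' (no match yet)
Bit 10: prefix='00' -> emit 'h', reset
Bit 11: prefix='1' -> emit 'p', reset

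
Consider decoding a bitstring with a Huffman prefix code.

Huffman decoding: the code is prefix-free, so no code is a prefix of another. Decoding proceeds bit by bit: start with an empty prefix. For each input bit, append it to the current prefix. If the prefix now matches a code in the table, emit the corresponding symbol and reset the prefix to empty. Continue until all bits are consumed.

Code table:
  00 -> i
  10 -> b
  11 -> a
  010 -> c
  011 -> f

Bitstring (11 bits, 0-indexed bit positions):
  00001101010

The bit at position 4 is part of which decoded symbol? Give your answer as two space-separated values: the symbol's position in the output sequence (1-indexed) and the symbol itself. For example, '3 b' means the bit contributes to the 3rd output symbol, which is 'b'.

Answer: 3 a

Derivation:
Bit 0: prefix='0' (no match yet)
Bit 1: prefix='00' -> emit 'i', reset
Bit 2: prefix='0' (no match yet)
Bit 3: prefix='00' -> emit 'i', reset
Bit 4: prefix='1' (no match yet)
Bit 5: prefix='11' -> emit 'a', reset
Bit 6: prefix='0' (no match yet)
Bit 7: prefix='01' (no match yet)
Bit 8: prefix='010' -> emit 'c', reset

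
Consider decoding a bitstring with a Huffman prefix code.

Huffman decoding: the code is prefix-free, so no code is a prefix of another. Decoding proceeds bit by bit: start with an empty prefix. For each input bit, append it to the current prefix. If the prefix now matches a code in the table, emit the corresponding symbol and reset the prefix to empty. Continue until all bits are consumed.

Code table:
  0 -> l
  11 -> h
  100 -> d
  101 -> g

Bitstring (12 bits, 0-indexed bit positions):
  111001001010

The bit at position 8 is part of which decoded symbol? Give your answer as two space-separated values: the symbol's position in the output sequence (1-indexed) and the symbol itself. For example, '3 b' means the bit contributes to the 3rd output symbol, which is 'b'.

Bit 0: prefix='1' (no match yet)
Bit 1: prefix='11' -> emit 'h', reset
Bit 2: prefix='1' (no match yet)
Bit 3: prefix='10' (no match yet)
Bit 4: prefix='100' -> emit 'd', reset
Bit 5: prefix='1' (no match yet)
Bit 6: prefix='10' (no match yet)
Bit 7: prefix='100' -> emit 'd', reset
Bit 8: prefix='1' (no match yet)
Bit 9: prefix='10' (no match yet)
Bit 10: prefix='101' -> emit 'g', reset
Bit 11: prefix='0' -> emit 'l', reset

Answer: 4 g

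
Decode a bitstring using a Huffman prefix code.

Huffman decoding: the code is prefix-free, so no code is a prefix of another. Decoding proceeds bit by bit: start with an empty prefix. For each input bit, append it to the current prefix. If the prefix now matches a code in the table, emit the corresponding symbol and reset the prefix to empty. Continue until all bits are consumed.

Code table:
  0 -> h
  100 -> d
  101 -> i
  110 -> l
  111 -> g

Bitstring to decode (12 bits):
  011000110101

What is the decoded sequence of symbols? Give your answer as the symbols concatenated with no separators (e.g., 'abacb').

Answer: hlhhli

Derivation:
Bit 0: prefix='0' -> emit 'h', reset
Bit 1: prefix='1' (no match yet)
Bit 2: prefix='11' (no match yet)
Bit 3: prefix='110' -> emit 'l', reset
Bit 4: prefix='0' -> emit 'h', reset
Bit 5: prefix='0' -> emit 'h', reset
Bit 6: prefix='1' (no match yet)
Bit 7: prefix='11' (no match yet)
Bit 8: prefix='110' -> emit 'l', reset
Bit 9: prefix='1' (no match yet)
Bit 10: prefix='10' (no match yet)
Bit 11: prefix='101' -> emit 'i', reset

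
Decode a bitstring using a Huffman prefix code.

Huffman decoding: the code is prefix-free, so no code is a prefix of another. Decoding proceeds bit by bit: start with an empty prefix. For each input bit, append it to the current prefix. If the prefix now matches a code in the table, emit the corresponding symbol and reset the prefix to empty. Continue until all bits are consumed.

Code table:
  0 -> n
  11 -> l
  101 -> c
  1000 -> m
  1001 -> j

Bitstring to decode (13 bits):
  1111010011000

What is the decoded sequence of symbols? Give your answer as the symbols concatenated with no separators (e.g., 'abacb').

Answer: llnjm

Derivation:
Bit 0: prefix='1' (no match yet)
Bit 1: prefix='11' -> emit 'l', reset
Bit 2: prefix='1' (no match yet)
Bit 3: prefix='11' -> emit 'l', reset
Bit 4: prefix='0' -> emit 'n', reset
Bit 5: prefix='1' (no match yet)
Bit 6: prefix='10' (no match yet)
Bit 7: prefix='100' (no match yet)
Bit 8: prefix='1001' -> emit 'j', reset
Bit 9: prefix='1' (no match yet)
Bit 10: prefix='10' (no match yet)
Bit 11: prefix='100' (no match yet)
Bit 12: prefix='1000' -> emit 'm', reset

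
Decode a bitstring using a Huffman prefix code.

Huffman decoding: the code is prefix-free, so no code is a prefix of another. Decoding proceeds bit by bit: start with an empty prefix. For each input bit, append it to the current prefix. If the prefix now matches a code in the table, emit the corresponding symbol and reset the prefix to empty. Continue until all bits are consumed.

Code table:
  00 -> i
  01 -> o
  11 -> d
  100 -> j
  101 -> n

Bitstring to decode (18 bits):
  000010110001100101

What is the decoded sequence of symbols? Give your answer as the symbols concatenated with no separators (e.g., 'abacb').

Bit 0: prefix='0' (no match yet)
Bit 1: prefix='00' -> emit 'i', reset
Bit 2: prefix='0' (no match yet)
Bit 3: prefix='00' -> emit 'i', reset
Bit 4: prefix='1' (no match yet)
Bit 5: prefix='10' (no match yet)
Bit 6: prefix='101' -> emit 'n', reset
Bit 7: prefix='1' (no match yet)
Bit 8: prefix='10' (no match yet)
Bit 9: prefix='100' -> emit 'j', reset
Bit 10: prefix='0' (no match yet)
Bit 11: prefix='01' -> emit 'o', reset
Bit 12: prefix='1' (no match yet)
Bit 13: prefix='10' (no match yet)
Bit 14: prefix='100' -> emit 'j', reset
Bit 15: prefix='1' (no match yet)
Bit 16: prefix='10' (no match yet)
Bit 17: prefix='101' -> emit 'n', reset

Answer: iinjojn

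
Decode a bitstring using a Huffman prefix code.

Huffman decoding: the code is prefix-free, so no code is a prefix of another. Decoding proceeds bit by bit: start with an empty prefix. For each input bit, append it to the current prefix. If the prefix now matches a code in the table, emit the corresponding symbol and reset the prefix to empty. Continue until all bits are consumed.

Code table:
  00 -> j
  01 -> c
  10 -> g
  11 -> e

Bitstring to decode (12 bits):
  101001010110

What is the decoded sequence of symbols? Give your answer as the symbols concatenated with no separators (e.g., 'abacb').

Bit 0: prefix='1' (no match yet)
Bit 1: prefix='10' -> emit 'g', reset
Bit 2: prefix='1' (no match yet)
Bit 3: prefix='10' -> emit 'g', reset
Bit 4: prefix='0' (no match yet)
Bit 5: prefix='01' -> emit 'c', reset
Bit 6: prefix='0' (no match yet)
Bit 7: prefix='01' -> emit 'c', reset
Bit 8: prefix='0' (no match yet)
Bit 9: prefix='01' -> emit 'c', reset
Bit 10: prefix='1' (no match yet)
Bit 11: prefix='10' -> emit 'g', reset

Answer: ggcccg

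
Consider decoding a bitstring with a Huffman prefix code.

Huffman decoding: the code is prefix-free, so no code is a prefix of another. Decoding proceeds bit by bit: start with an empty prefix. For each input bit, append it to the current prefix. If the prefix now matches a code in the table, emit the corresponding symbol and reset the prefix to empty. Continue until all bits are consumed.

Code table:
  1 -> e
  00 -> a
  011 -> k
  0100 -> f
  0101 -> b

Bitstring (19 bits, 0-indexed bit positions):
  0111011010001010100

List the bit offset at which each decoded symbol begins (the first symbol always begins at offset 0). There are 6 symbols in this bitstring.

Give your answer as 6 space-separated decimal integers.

Answer: 0 3 4 7 11 15

Derivation:
Bit 0: prefix='0' (no match yet)
Bit 1: prefix='01' (no match yet)
Bit 2: prefix='011' -> emit 'k', reset
Bit 3: prefix='1' -> emit 'e', reset
Bit 4: prefix='0' (no match yet)
Bit 5: prefix='01' (no match yet)
Bit 6: prefix='011' -> emit 'k', reset
Bit 7: prefix='0' (no match yet)
Bit 8: prefix='01' (no match yet)
Bit 9: prefix='010' (no match yet)
Bit 10: prefix='0100' -> emit 'f', reset
Bit 11: prefix='0' (no match yet)
Bit 12: prefix='01' (no match yet)
Bit 13: prefix='010' (no match yet)
Bit 14: prefix='0101' -> emit 'b', reset
Bit 15: prefix='0' (no match yet)
Bit 16: prefix='01' (no match yet)
Bit 17: prefix='010' (no match yet)
Bit 18: prefix='0100' -> emit 'f', reset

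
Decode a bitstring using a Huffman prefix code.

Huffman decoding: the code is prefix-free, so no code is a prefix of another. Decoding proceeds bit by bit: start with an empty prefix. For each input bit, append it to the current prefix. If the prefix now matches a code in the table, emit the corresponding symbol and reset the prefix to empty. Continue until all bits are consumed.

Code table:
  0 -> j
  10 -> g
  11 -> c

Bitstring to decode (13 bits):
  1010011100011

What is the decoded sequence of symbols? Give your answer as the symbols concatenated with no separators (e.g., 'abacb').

Answer: ggjcgjjc

Derivation:
Bit 0: prefix='1' (no match yet)
Bit 1: prefix='10' -> emit 'g', reset
Bit 2: prefix='1' (no match yet)
Bit 3: prefix='10' -> emit 'g', reset
Bit 4: prefix='0' -> emit 'j', reset
Bit 5: prefix='1' (no match yet)
Bit 6: prefix='11' -> emit 'c', reset
Bit 7: prefix='1' (no match yet)
Bit 8: prefix='10' -> emit 'g', reset
Bit 9: prefix='0' -> emit 'j', reset
Bit 10: prefix='0' -> emit 'j', reset
Bit 11: prefix='1' (no match yet)
Bit 12: prefix='11' -> emit 'c', reset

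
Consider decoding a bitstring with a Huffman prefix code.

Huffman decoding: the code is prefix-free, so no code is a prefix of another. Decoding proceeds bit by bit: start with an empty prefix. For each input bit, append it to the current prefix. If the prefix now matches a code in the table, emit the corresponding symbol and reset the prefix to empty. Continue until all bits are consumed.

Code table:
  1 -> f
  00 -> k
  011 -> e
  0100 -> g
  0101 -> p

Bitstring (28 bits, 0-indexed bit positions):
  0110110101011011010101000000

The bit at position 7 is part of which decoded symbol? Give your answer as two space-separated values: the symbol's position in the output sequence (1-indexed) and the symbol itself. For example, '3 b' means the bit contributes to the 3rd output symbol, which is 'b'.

Answer: 3 p

Derivation:
Bit 0: prefix='0' (no match yet)
Bit 1: prefix='01' (no match yet)
Bit 2: prefix='011' -> emit 'e', reset
Bit 3: prefix='0' (no match yet)
Bit 4: prefix='01' (no match yet)
Bit 5: prefix='011' -> emit 'e', reset
Bit 6: prefix='0' (no match yet)
Bit 7: prefix='01' (no match yet)
Bit 8: prefix='010' (no match yet)
Bit 9: prefix='0101' -> emit 'p', reset
Bit 10: prefix='0' (no match yet)
Bit 11: prefix='01' (no match yet)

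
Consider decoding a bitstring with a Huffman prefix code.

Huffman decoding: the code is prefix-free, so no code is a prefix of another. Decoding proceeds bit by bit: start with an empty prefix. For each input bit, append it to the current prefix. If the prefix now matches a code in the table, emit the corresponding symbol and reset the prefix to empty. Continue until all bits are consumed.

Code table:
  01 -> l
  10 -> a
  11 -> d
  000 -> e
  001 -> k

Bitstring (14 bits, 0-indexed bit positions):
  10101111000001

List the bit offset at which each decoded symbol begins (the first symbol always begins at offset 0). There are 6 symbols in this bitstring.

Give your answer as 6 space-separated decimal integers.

Bit 0: prefix='1' (no match yet)
Bit 1: prefix='10' -> emit 'a', reset
Bit 2: prefix='1' (no match yet)
Bit 3: prefix='10' -> emit 'a', reset
Bit 4: prefix='1' (no match yet)
Bit 5: prefix='11' -> emit 'd', reset
Bit 6: prefix='1' (no match yet)
Bit 7: prefix='11' -> emit 'd', reset
Bit 8: prefix='0' (no match yet)
Bit 9: prefix='00' (no match yet)
Bit 10: prefix='000' -> emit 'e', reset
Bit 11: prefix='0' (no match yet)
Bit 12: prefix='00' (no match yet)
Bit 13: prefix='001' -> emit 'k', reset

Answer: 0 2 4 6 8 11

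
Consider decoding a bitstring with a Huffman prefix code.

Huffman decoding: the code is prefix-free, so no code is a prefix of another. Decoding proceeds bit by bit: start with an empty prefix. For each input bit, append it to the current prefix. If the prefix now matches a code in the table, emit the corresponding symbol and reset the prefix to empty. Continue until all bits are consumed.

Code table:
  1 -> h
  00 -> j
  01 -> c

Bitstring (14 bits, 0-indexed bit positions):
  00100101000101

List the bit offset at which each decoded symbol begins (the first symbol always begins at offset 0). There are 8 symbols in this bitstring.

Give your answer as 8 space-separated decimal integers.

Bit 0: prefix='0' (no match yet)
Bit 1: prefix='00' -> emit 'j', reset
Bit 2: prefix='1' -> emit 'h', reset
Bit 3: prefix='0' (no match yet)
Bit 4: prefix='00' -> emit 'j', reset
Bit 5: prefix='1' -> emit 'h', reset
Bit 6: prefix='0' (no match yet)
Bit 7: prefix='01' -> emit 'c', reset
Bit 8: prefix='0' (no match yet)
Bit 9: prefix='00' -> emit 'j', reset
Bit 10: prefix='0' (no match yet)
Bit 11: prefix='01' -> emit 'c', reset
Bit 12: prefix='0' (no match yet)
Bit 13: prefix='01' -> emit 'c', reset

Answer: 0 2 3 5 6 8 10 12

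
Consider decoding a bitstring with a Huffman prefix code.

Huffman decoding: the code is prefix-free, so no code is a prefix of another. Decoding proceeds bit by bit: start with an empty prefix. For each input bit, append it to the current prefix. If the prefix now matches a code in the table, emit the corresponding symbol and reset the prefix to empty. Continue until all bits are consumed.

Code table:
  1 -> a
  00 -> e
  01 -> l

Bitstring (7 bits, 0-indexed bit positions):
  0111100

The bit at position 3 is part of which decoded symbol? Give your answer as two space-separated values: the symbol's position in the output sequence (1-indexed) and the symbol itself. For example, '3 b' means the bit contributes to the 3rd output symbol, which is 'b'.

Bit 0: prefix='0' (no match yet)
Bit 1: prefix='01' -> emit 'l', reset
Bit 2: prefix='1' -> emit 'a', reset
Bit 3: prefix='1' -> emit 'a', reset
Bit 4: prefix='1' -> emit 'a', reset
Bit 5: prefix='0' (no match yet)
Bit 6: prefix='00' -> emit 'e', reset

Answer: 3 a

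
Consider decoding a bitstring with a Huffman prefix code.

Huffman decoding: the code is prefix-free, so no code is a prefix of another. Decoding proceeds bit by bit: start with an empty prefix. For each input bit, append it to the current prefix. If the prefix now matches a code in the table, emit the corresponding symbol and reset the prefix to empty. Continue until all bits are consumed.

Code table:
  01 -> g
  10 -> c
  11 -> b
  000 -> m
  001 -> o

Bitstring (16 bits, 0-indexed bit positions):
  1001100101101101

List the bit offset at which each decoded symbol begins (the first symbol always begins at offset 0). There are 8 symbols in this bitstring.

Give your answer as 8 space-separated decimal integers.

Answer: 0 2 4 6 8 10 12 14

Derivation:
Bit 0: prefix='1' (no match yet)
Bit 1: prefix='10' -> emit 'c', reset
Bit 2: prefix='0' (no match yet)
Bit 3: prefix='01' -> emit 'g', reset
Bit 4: prefix='1' (no match yet)
Bit 5: prefix='10' -> emit 'c', reset
Bit 6: prefix='0' (no match yet)
Bit 7: prefix='01' -> emit 'g', reset
Bit 8: prefix='0' (no match yet)
Bit 9: prefix='01' -> emit 'g', reset
Bit 10: prefix='1' (no match yet)
Bit 11: prefix='10' -> emit 'c', reset
Bit 12: prefix='1' (no match yet)
Bit 13: prefix='11' -> emit 'b', reset
Bit 14: prefix='0' (no match yet)
Bit 15: prefix='01' -> emit 'g', reset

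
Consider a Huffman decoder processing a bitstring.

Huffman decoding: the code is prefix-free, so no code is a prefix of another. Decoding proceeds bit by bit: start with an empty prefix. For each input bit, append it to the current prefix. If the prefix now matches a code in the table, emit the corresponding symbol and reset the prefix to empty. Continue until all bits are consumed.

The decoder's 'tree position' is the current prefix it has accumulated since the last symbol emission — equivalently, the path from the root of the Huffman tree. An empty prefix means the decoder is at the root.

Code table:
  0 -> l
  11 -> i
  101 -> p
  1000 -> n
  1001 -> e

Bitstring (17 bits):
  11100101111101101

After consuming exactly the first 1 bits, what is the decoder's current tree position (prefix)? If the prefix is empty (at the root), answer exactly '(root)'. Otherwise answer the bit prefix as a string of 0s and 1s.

Answer: 1

Derivation:
Bit 0: prefix='1' (no match yet)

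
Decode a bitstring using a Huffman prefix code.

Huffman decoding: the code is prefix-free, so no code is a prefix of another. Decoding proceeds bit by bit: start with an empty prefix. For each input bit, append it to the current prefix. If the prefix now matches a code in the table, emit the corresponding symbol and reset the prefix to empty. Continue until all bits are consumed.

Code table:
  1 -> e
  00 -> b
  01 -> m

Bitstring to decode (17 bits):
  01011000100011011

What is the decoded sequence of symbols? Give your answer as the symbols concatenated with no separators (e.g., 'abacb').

Bit 0: prefix='0' (no match yet)
Bit 1: prefix='01' -> emit 'm', reset
Bit 2: prefix='0' (no match yet)
Bit 3: prefix='01' -> emit 'm', reset
Bit 4: prefix='1' -> emit 'e', reset
Bit 5: prefix='0' (no match yet)
Bit 6: prefix='00' -> emit 'b', reset
Bit 7: prefix='0' (no match yet)
Bit 8: prefix='01' -> emit 'm', reset
Bit 9: prefix='0' (no match yet)
Bit 10: prefix='00' -> emit 'b', reset
Bit 11: prefix='0' (no match yet)
Bit 12: prefix='01' -> emit 'm', reset
Bit 13: prefix='1' -> emit 'e', reset
Bit 14: prefix='0' (no match yet)
Bit 15: prefix='01' -> emit 'm', reset
Bit 16: prefix='1' -> emit 'e', reset

Answer: mmebmbmeme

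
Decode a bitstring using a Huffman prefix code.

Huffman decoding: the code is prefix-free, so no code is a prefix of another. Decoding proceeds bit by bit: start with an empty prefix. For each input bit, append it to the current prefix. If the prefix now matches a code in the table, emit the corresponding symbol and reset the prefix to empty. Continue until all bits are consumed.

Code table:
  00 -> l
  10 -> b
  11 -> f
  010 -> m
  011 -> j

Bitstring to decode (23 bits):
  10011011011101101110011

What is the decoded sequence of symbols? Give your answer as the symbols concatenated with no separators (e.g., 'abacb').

Answer: bjjjbfjbj

Derivation:
Bit 0: prefix='1' (no match yet)
Bit 1: prefix='10' -> emit 'b', reset
Bit 2: prefix='0' (no match yet)
Bit 3: prefix='01' (no match yet)
Bit 4: prefix='011' -> emit 'j', reset
Bit 5: prefix='0' (no match yet)
Bit 6: prefix='01' (no match yet)
Bit 7: prefix='011' -> emit 'j', reset
Bit 8: prefix='0' (no match yet)
Bit 9: prefix='01' (no match yet)
Bit 10: prefix='011' -> emit 'j', reset
Bit 11: prefix='1' (no match yet)
Bit 12: prefix='10' -> emit 'b', reset
Bit 13: prefix='1' (no match yet)
Bit 14: prefix='11' -> emit 'f', reset
Bit 15: prefix='0' (no match yet)
Bit 16: prefix='01' (no match yet)
Bit 17: prefix='011' -> emit 'j', reset
Bit 18: prefix='1' (no match yet)
Bit 19: prefix='10' -> emit 'b', reset
Bit 20: prefix='0' (no match yet)
Bit 21: prefix='01' (no match yet)
Bit 22: prefix='011' -> emit 'j', reset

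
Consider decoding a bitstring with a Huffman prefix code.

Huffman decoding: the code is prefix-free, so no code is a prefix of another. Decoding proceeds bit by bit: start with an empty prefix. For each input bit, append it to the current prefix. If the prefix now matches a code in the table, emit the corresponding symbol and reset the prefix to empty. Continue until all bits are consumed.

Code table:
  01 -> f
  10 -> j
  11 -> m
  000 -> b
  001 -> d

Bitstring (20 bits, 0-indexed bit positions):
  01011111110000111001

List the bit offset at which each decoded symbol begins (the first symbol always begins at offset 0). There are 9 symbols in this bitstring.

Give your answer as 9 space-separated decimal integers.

Answer: 0 2 4 6 8 10 13 15 17

Derivation:
Bit 0: prefix='0' (no match yet)
Bit 1: prefix='01' -> emit 'f', reset
Bit 2: prefix='0' (no match yet)
Bit 3: prefix='01' -> emit 'f', reset
Bit 4: prefix='1' (no match yet)
Bit 5: prefix='11' -> emit 'm', reset
Bit 6: prefix='1' (no match yet)
Bit 7: prefix='11' -> emit 'm', reset
Bit 8: prefix='1' (no match yet)
Bit 9: prefix='11' -> emit 'm', reset
Bit 10: prefix='0' (no match yet)
Bit 11: prefix='00' (no match yet)
Bit 12: prefix='000' -> emit 'b', reset
Bit 13: prefix='0' (no match yet)
Bit 14: prefix='01' -> emit 'f', reset
Bit 15: prefix='1' (no match yet)
Bit 16: prefix='11' -> emit 'm', reset
Bit 17: prefix='0' (no match yet)
Bit 18: prefix='00' (no match yet)
Bit 19: prefix='001' -> emit 'd', reset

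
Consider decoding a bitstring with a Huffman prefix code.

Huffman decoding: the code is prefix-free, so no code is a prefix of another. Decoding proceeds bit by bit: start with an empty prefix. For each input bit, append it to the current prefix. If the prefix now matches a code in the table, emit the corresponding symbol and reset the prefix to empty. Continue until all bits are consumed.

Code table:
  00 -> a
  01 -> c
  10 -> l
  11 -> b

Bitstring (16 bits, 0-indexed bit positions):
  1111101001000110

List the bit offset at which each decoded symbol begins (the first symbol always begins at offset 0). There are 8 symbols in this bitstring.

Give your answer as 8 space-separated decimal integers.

Answer: 0 2 4 6 8 10 12 14

Derivation:
Bit 0: prefix='1' (no match yet)
Bit 1: prefix='11' -> emit 'b', reset
Bit 2: prefix='1' (no match yet)
Bit 3: prefix='11' -> emit 'b', reset
Bit 4: prefix='1' (no match yet)
Bit 5: prefix='10' -> emit 'l', reset
Bit 6: prefix='1' (no match yet)
Bit 7: prefix='10' -> emit 'l', reset
Bit 8: prefix='0' (no match yet)
Bit 9: prefix='01' -> emit 'c', reset
Bit 10: prefix='0' (no match yet)
Bit 11: prefix='00' -> emit 'a', reset
Bit 12: prefix='0' (no match yet)
Bit 13: prefix='01' -> emit 'c', reset
Bit 14: prefix='1' (no match yet)
Bit 15: prefix='10' -> emit 'l', reset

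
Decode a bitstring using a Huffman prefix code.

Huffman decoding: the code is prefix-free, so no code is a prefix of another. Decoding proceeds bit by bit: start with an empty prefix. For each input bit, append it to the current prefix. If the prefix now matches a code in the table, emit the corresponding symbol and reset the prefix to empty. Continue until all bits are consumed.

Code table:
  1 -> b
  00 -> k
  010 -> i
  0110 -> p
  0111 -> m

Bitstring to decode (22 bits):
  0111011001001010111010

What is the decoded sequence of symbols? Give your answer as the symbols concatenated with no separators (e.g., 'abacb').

Bit 0: prefix='0' (no match yet)
Bit 1: prefix='01' (no match yet)
Bit 2: prefix='011' (no match yet)
Bit 3: prefix='0111' -> emit 'm', reset
Bit 4: prefix='0' (no match yet)
Bit 5: prefix='01' (no match yet)
Bit 6: prefix='011' (no match yet)
Bit 7: prefix='0110' -> emit 'p', reset
Bit 8: prefix='0' (no match yet)
Bit 9: prefix='01' (no match yet)
Bit 10: prefix='010' -> emit 'i', reset
Bit 11: prefix='0' (no match yet)
Bit 12: prefix='01' (no match yet)
Bit 13: prefix='010' -> emit 'i', reset
Bit 14: prefix='1' -> emit 'b', reset
Bit 15: prefix='0' (no match yet)
Bit 16: prefix='01' (no match yet)
Bit 17: prefix='011' (no match yet)
Bit 18: prefix='0111' -> emit 'm', reset
Bit 19: prefix='0' (no match yet)
Bit 20: prefix='01' (no match yet)
Bit 21: prefix='010' -> emit 'i', reset

Answer: mpiibmi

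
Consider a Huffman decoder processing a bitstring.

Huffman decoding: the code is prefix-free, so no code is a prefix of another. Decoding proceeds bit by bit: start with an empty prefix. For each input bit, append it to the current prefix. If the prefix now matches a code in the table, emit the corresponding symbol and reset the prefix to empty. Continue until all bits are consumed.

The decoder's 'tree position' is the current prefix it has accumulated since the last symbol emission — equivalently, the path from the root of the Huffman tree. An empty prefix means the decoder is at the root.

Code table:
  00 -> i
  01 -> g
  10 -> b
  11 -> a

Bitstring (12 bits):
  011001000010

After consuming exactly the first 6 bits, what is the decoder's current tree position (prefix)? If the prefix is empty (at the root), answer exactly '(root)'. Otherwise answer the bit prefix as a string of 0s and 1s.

Bit 0: prefix='0' (no match yet)
Bit 1: prefix='01' -> emit 'g', reset
Bit 2: prefix='1' (no match yet)
Bit 3: prefix='10' -> emit 'b', reset
Bit 4: prefix='0' (no match yet)
Bit 5: prefix='01' -> emit 'g', reset

Answer: (root)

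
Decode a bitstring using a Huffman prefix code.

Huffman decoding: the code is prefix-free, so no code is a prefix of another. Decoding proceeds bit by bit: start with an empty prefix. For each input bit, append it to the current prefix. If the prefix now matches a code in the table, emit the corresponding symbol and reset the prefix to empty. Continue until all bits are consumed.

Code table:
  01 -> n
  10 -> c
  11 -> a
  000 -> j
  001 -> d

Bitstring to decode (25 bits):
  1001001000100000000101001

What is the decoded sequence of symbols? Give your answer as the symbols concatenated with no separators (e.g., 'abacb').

Answer: cndjcjjnnd

Derivation:
Bit 0: prefix='1' (no match yet)
Bit 1: prefix='10' -> emit 'c', reset
Bit 2: prefix='0' (no match yet)
Bit 3: prefix='01' -> emit 'n', reset
Bit 4: prefix='0' (no match yet)
Bit 5: prefix='00' (no match yet)
Bit 6: prefix='001' -> emit 'd', reset
Bit 7: prefix='0' (no match yet)
Bit 8: prefix='00' (no match yet)
Bit 9: prefix='000' -> emit 'j', reset
Bit 10: prefix='1' (no match yet)
Bit 11: prefix='10' -> emit 'c', reset
Bit 12: prefix='0' (no match yet)
Bit 13: prefix='00' (no match yet)
Bit 14: prefix='000' -> emit 'j', reset
Bit 15: prefix='0' (no match yet)
Bit 16: prefix='00' (no match yet)
Bit 17: prefix='000' -> emit 'j', reset
Bit 18: prefix='0' (no match yet)
Bit 19: prefix='01' -> emit 'n', reset
Bit 20: prefix='0' (no match yet)
Bit 21: prefix='01' -> emit 'n', reset
Bit 22: prefix='0' (no match yet)
Bit 23: prefix='00' (no match yet)
Bit 24: prefix='001' -> emit 'd', reset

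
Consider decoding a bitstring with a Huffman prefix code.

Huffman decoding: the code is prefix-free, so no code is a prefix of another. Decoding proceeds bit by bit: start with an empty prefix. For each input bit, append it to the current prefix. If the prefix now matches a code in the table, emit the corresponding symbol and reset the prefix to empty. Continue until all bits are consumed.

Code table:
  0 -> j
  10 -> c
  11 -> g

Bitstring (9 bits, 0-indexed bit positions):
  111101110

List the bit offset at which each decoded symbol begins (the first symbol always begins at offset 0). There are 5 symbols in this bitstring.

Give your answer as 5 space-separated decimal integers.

Answer: 0 2 4 5 7

Derivation:
Bit 0: prefix='1' (no match yet)
Bit 1: prefix='11' -> emit 'g', reset
Bit 2: prefix='1' (no match yet)
Bit 3: prefix='11' -> emit 'g', reset
Bit 4: prefix='0' -> emit 'j', reset
Bit 5: prefix='1' (no match yet)
Bit 6: prefix='11' -> emit 'g', reset
Bit 7: prefix='1' (no match yet)
Bit 8: prefix='10' -> emit 'c', reset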